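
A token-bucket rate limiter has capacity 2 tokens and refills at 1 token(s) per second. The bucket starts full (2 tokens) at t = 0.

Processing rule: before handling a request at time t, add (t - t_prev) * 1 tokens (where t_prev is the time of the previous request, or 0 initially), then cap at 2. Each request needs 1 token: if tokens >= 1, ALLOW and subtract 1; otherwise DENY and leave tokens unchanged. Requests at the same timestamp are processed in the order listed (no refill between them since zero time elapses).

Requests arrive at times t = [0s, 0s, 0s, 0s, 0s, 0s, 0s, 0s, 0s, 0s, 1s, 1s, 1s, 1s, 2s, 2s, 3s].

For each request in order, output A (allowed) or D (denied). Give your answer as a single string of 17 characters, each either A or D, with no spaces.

Answer: AADDDDDDDDADDDADA

Derivation:
Simulating step by step:
  req#1 t=0s: ALLOW
  req#2 t=0s: ALLOW
  req#3 t=0s: DENY
  req#4 t=0s: DENY
  req#5 t=0s: DENY
  req#6 t=0s: DENY
  req#7 t=0s: DENY
  req#8 t=0s: DENY
  req#9 t=0s: DENY
  req#10 t=0s: DENY
  req#11 t=1s: ALLOW
  req#12 t=1s: DENY
  req#13 t=1s: DENY
  req#14 t=1s: DENY
  req#15 t=2s: ALLOW
  req#16 t=2s: DENY
  req#17 t=3s: ALLOW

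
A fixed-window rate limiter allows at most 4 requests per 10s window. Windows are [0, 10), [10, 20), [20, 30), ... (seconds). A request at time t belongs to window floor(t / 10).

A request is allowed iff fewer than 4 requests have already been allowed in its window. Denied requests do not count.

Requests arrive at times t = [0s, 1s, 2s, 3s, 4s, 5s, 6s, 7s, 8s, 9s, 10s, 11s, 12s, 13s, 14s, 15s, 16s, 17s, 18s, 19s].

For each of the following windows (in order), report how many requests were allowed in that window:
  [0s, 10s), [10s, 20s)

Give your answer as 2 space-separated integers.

Answer: 4 4

Derivation:
Processing requests:
  req#1 t=0s (window 0): ALLOW
  req#2 t=1s (window 0): ALLOW
  req#3 t=2s (window 0): ALLOW
  req#4 t=3s (window 0): ALLOW
  req#5 t=4s (window 0): DENY
  req#6 t=5s (window 0): DENY
  req#7 t=6s (window 0): DENY
  req#8 t=7s (window 0): DENY
  req#9 t=8s (window 0): DENY
  req#10 t=9s (window 0): DENY
  req#11 t=10s (window 1): ALLOW
  req#12 t=11s (window 1): ALLOW
  req#13 t=12s (window 1): ALLOW
  req#14 t=13s (window 1): ALLOW
  req#15 t=14s (window 1): DENY
  req#16 t=15s (window 1): DENY
  req#17 t=16s (window 1): DENY
  req#18 t=17s (window 1): DENY
  req#19 t=18s (window 1): DENY
  req#20 t=19s (window 1): DENY

Allowed counts by window: 4 4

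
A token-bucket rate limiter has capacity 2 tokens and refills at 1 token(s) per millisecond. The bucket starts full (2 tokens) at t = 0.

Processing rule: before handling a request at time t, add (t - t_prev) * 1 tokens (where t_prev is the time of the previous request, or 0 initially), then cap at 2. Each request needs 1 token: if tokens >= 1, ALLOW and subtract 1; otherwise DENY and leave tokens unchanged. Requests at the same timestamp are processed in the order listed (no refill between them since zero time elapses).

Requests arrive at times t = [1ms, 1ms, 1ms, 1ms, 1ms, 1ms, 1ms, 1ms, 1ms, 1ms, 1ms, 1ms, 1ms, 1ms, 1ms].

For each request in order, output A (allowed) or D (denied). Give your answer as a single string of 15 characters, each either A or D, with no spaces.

Simulating step by step:
  req#1 t=1ms: ALLOW
  req#2 t=1ms: ALLOW
  req#3 t=1ms: DENY
  req#4 t=1ms: DENY
  req#5 t=1ms: DENY
  req#6 t=1ms: DENY
  req#7 t=1ms: DENY
  req#8 t=1ms: DENY
  req#9 t=1ms: DENY
  req#10 t=1ms: DENY
  req#11 t=1ms: DENY
  req#12 t=1ms: DENY
  req#13 t=1ms: DENY
  req#14 t=1ms: DENY
  req#15 t=1ms: DENY

Answer: AADDDDDDDDDDDDD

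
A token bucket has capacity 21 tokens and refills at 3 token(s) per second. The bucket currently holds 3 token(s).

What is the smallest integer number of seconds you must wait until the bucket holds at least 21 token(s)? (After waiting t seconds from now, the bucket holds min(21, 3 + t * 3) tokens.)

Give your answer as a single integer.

Need 3 + t * 3 >= 21, so t >= 18/3.
Smallest integer t = ceil(18/3) = 6.

Answer: 6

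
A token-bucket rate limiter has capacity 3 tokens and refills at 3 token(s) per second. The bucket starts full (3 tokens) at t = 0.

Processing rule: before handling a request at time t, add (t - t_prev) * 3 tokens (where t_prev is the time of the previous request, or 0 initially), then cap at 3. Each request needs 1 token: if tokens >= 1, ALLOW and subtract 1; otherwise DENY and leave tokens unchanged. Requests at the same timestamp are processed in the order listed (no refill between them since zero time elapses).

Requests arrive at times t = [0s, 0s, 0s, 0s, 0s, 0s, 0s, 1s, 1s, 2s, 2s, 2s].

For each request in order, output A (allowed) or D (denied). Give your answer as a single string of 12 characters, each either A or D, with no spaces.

Simulating step by step:
  req#1 t=0s: ALLOW
  req#2 t=0s: ALLOW
  req#3 t=0s: ALLOW
  req#4 t=0s: DENY
  req#5 t=0s: DENY
  req#6 t=0s: DENY
  req#7 t=0s: DENY
  req#8 t=1s: ALLOW
  req#9 t=1s: ALLOW
  req#10 t=2s: ALLOW
  req#11 t=2s: ALLOW
  req#12 t=2s: ALLOW

Answer: AAADDDDAAAAA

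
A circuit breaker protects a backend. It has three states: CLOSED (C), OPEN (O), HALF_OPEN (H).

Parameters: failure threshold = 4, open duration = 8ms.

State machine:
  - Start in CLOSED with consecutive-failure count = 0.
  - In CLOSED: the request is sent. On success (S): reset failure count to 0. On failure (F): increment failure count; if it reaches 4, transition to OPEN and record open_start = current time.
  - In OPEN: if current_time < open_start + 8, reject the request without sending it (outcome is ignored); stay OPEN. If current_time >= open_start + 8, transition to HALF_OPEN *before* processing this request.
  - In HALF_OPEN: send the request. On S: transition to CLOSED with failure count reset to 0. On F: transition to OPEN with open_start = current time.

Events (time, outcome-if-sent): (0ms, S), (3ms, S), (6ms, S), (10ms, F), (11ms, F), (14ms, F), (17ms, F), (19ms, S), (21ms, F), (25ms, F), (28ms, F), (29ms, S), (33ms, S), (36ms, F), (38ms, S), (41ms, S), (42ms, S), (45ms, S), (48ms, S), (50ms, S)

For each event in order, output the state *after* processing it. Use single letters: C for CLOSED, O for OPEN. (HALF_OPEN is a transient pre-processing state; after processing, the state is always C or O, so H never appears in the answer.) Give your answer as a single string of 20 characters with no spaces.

State after each event:
  event#1 t=0ms outcome=S: state=CLOSED
  event#2 t=3ms outcome=S: state=CLOSED
  event#3 t=6ms outcome=S: state=CLOSED
  event#4 t=10ms outcome=F: state=CLOSED
  event#5 t=11ms outcome=F: state=CLOSED
  event#6 t=14ms outcome=F: state=CLOSED
  event#7 t=17ms outcome=F: state=OPEN
  event#8 t=19ms outcome=S: state=OPEN
  event#9 t=21ms outcome=F: state=OPEN
  event#10 t=25ms outcome=F: state=OPEN
  event#11 t=28ms outcome=F: state=OPEN
  event#12 t=29ms outcome=S: state=OPEN
  event#13 t=33ms outcome=S: state=CLOSED
  event#14 t=36ms outcome=F: state=CLOSED
  event#15 t=38ms outcome=S: state=CLOSED
  event#16 t=41ms outcome=S: state=CLOSED
  event#17 t=42ms outcome=S: state=CLOSED
  event#18 t=45ms outcome=S: state=CLOSED
  event#19 t=48ms outcome=S: state=CLOSED
  event#20 t=50ms outcome=S: state=CLOSED

Answer: CCCCCCOOOOOOCCCCCCCC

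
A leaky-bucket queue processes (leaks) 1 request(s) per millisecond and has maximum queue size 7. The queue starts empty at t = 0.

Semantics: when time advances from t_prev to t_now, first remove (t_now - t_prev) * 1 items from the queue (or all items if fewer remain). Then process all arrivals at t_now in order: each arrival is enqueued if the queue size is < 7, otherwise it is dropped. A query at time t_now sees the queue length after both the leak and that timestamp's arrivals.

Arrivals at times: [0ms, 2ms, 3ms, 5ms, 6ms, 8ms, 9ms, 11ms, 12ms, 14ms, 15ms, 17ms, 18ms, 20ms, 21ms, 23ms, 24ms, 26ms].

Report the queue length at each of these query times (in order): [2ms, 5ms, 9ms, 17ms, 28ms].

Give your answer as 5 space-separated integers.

Queue lengths at query times:
  query t=2ms: backlog = 1
  query t=5ms: backlog = 1
  query t=9ms: backlog = 1
  query t=17ms: backlog = 1
  query t=28ms: backlog = 0

Answer: 1 1 1 1 0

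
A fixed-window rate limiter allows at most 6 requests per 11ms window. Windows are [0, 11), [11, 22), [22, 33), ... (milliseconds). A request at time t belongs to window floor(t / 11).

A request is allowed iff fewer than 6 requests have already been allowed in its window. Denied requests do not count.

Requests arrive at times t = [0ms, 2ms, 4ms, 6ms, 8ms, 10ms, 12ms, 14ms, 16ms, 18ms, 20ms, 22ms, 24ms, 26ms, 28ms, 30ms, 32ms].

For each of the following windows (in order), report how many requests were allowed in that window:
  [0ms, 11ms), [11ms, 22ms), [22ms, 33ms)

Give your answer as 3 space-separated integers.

Processing requests:
  req#1 t=0ms (window 0): ALLOW
  req#2 t=2ms (window 0): ALLOW
  req#3 t=4ms (window 0): ALLOW
  req#4 t=6ms (window 0): ALLOW
  req#5 t=8ms (window 0): ALLOW
  req#6 t=10ms (window 0): ALLOW
  req#7 t=12ms (window 1): ALLOW
  req#8 t=14ms (window 1): ALLOW
  req#9 t=16ms (window 1): ALLOW
  req#10 t=18ms (window 1): ALLOW
  req#11 t=20ms (window 1): ALLOW
  req#12 t=22ms (window 2): ALLOW
  req#13 t=24ms (window 2): ALLOW
  req#14 t=26ms (window 2): ALLOW
  req#15 t=28ms (window 2): ALLOW
  req#16 t=30ms (window 2): ALLOW
  req#17 t=32ms (window 2): ALLOW

Allowed counts by window: 6 5 6

Answer: 6 5 6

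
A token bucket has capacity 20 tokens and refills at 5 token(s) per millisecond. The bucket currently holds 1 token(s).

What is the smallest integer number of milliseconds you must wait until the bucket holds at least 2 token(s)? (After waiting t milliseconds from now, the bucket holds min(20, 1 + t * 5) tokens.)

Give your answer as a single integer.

Answer: 1

Derivation:
Need 1 + t * 5 >= 2, so t >= 1/5.
Smallest integer t = ceil(1/5) = 1.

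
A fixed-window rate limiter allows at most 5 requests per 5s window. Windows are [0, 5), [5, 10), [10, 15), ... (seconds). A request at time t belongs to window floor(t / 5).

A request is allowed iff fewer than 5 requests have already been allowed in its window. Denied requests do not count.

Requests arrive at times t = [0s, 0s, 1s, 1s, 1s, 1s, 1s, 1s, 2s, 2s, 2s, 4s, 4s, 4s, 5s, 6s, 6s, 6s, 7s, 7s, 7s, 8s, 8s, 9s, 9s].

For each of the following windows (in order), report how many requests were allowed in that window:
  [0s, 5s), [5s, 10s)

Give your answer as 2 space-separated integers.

Answer: 5 5

Derivation:
Processing requests:
  req#1 t=0s (window 0): ALLOW
  req#2 t=0s (window 0): ALLOW
  req#3 t=1s (window 0): ALLOW
  req#4 t=1s (window 0): ALLOW
  req#5 t=1s (window 0): ALLOW
  req#6 t=1s (window 0): DENY
  req#7 t=1s (window 0): DENY
  req#8 t=1s (window 0): DENY
  req#9 t=2s (window 0): DENY
  req#10 t=2s (window 0): DENY
  req#11 t=2s (window 0): DENY
  req#12 t=4s (window 0): DENY
  req#13 t=4s (window 0): DENY
  req#14 t=4s (window 0): DENY
  req#15 t=5s (window 1): ALLOW
  req#16 t=6s (window 1): ALLOW
  req#17 t=6s (window 1): ALLOW
  req#18 t=6s (window 1): ALLOW
  req#19 t=7s (window 1): ALLOW
  req#20 t=7s (window 1): DENY
  req#21 t=7s (window 1): DENY
  req#22 t=8s (window 1): DENY
  req#23 t=8s (window 1): DENY
  req#24 t=9s (window 1): DENY
  req#25 t=9s (window 1): DENY

Allowed counts by window: 5 5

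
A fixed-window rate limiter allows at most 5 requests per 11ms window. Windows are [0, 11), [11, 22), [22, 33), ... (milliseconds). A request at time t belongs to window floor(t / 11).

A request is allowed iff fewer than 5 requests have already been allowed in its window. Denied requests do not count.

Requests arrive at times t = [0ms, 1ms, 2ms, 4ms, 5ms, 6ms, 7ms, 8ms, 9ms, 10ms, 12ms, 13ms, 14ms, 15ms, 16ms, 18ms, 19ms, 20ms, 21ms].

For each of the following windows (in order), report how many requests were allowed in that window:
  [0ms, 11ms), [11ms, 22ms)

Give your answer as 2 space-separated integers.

Answer: 5 5

Derivation:
Processing requests:
  req#1 t=0ms (window 0): ALLOW
  req#2 t=1ms (window 0): ALLOW
  req#3 t=2ms (window 0): ALLOW
  req#4 t=4ms (window 0): ALLOW
  req#5 t=5ms (window 0): ALLOW
  req#6 t=6ms (window 0): DENY
  req#7 t=7ms (window 0): DENY
  req#8 t=8ms (window 0): DENY
  req#9 t=9ms (window 0): DENY
  req#10 t=10ms (window 0): DENY
  req#11 t=12ms (window 1): ALLOW
  req#12 t=13ms (window 1): ALLOW
  req#13 t=14ms (window 1): ALLOW
  req#14 t=15ms (window 1): ALLOW
  req#15 t=16ms (window 1): ALLOW
  req#16 t=18ms (window 1): DENY
  req#17 t=19ms (window 1): DENY
  req#18 t=20ms (window 1): DENY
  req#19 t=21ms (window 1): DENY

Allowed counts by window: 5 5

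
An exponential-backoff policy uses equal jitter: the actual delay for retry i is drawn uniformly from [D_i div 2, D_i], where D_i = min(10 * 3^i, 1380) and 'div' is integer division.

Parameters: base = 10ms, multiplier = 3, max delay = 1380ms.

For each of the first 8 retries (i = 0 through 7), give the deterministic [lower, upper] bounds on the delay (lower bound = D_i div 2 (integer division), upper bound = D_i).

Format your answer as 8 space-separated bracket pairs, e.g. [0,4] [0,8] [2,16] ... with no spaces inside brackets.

Answer: [5,10] [15,30] [45,90] [135,270] [405,810] [690,1380] [690,1380] [690,1380]

Derivation:
Computing bounds per retry:
  i=0: D_i=min(10*3^0,1380)=10, bounds=[5,10]
  i=1: D_i=min(10*3^1,1380)=30, bounds=[15,30]
  i=2: D_i=min(10*3^2,1380)=90, bounds=[45,90]
  i=3: D_i=min(10*3^3,1380)=270, bounds=[135,270]
  i=4: D_i=min(10*3^4,1380)=810, bounds=[405,810]
  i=5: D_i=min(10*3^5,1380)=1380, bounds=[690,1380]
  i=6: D_i=min(10*3^6,1380)=1380, bounds=[690,1380]
  i=7: D_i=min(10*3^7,1380)=1380, bounds=[690,1380]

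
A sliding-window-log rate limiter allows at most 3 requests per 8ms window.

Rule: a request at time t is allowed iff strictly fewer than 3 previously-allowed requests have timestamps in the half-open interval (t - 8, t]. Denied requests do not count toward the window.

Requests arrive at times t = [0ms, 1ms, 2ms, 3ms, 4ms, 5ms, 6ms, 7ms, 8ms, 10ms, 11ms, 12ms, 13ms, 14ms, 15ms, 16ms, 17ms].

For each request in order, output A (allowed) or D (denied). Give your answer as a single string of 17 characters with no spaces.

Tracking allowed requests in the window:
  req#1 t=0ms: ALLOW
  req#2 t=1ms: ALLOW
  req#3 t=2ms: ALLOW
  req#4 t=3ms: DENY
  req#5 t=4ms: DENY
  req#6 t=5ms: DENY
  req#7 t=6ms: DENY
  req#8 t=7ms: DENY
  req#9 t=8ms: ALLOW
  req#10 t=10ms: ALLOW
  req#11 t=11ms: ALLOW
  req#12 t=12ms: DENY
  req#13 t=13ms: DENY
  req#14 t=14ms: DENY
  req#15 t=15ms: DENY
  req#16 t=16ms: ALLOW
  req#17 t=17ms: DENY

Answer: AAADDDDDAAADDDDAD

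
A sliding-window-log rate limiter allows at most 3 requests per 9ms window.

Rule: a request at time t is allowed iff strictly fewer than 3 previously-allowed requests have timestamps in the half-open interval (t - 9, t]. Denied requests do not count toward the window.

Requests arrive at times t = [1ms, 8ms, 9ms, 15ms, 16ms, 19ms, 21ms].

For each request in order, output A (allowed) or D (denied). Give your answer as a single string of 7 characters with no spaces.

Tracking allowed requests in the window:
  req#1 t=1ms: ALLOW
  req#2 t=8ms: ALLOW
  req#3 t=9ms: ALLOW
  req#4 t=15ms: ALLOW
  req#5 t=16ms: DENY
  req#6 t=19ms: ALLOW
  req#7 t=21ms: ALLOW

Answer: AAAADAA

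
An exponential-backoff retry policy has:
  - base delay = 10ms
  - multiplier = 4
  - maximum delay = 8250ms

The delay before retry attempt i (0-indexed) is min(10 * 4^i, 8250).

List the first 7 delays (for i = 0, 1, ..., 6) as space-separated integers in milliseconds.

Computing each delay:
  i=0: min(10*4^0, 8250) = 10
  i=1: min(10*4^1, 8250) = 40
  i=2: min(10*4^2, 8250) = 160
  i=3: min(10*4^3, 8250) = 640
  i=4: min(10*4^4, 8250) = 2560
  i=5: min(10*4^5, 8250) = 8250
  i=6: min(10*4^6, 8250) = 8250

Answer: 10 40 160 640 2560 8250 8250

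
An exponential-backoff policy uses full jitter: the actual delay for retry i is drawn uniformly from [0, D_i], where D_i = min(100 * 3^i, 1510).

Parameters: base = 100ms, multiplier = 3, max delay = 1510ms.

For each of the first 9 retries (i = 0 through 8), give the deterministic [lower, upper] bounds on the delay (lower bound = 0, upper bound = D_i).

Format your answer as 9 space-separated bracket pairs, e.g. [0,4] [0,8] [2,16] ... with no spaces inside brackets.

Answer: [0,100] [0,300] [0,900] [0,1510] [0,1510] [0,1510] [0,1510] [0,1510] [0,1510]

Derivation:
Computing bounds per retry:
  i=0: D_i=min(100*3^0,1510)=100, bounds=[0,100]
  i=1: D_i=min(100*3^1,1510)=300, bounds=[0,300]
  i=2: D_i=min(100*3^2,1510)=900, bounds=[0,900]
  i=3: D_i=min(100*3^3,1510)=1510, bounds=[0,1510]
  i=4: D_i=min(100*3^4,1510)=1510, bounds=[0,1510]
  i=5: D_i=min(100*3^5,1510)=1510, bounds=[0,1510]
  i=6: D_i=min(100*3^6,1510)=1510, bounds=[0,1510]
  i=7: D_i=min(100*3^7,1510)=1510, bounds=[0,1510]
  i=8: D_i=min(100*3^8,1510)=1510, bounds=[0,1510]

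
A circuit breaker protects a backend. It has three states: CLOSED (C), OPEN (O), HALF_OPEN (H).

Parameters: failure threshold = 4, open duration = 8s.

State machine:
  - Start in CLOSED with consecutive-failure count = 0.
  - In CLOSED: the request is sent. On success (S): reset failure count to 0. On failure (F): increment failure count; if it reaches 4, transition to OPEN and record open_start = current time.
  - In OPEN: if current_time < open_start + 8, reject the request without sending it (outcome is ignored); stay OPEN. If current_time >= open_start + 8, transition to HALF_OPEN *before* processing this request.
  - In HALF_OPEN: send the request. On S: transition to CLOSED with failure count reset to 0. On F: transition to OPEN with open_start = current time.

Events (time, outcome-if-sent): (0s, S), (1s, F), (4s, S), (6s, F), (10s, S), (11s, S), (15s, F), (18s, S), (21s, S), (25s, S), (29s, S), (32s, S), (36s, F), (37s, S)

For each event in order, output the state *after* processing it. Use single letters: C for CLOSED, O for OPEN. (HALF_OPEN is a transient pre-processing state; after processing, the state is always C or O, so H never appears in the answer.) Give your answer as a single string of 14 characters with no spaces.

State after each event:
  event#1 t=0s outcome=S: state=CLOSED
  event#2 t=1s outcome=F: state=CLOSED
  event#3 t=4s outcome=S: state=CLOSED
  event#4 t=6s outcome=F: state=CLOSED
  event#5 t=10s outcome=S: state=CLOSED
  event#6 t=11s outcome=S: state=CLOSED
  event#7 t=15s outcome=F: state=CLOSED
  event#8 t=18s outcome=S: state=CLOSED
  event#9 t=21s outcome=S: state=CLOSED
  event#10 t=25s outcome=S: state=CLOSED
  event#11 t=29s outcome=S: state=CLOSED
  event#12 t=32s outcome=S: state=CLOSED
  event#13 t=36s outcome=F: state=CLOSED
  event#14 t=37s outcome=S: state=CLOSED

Answer: CCCCCCCCCCCCCC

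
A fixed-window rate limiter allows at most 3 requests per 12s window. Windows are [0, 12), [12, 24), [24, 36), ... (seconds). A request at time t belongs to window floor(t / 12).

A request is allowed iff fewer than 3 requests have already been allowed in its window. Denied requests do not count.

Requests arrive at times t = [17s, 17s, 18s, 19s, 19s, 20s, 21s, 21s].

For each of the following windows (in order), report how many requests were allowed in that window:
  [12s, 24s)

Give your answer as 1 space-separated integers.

Processing requests:
  req#1 t=17s (window 1): ALLOW
  req#2 t=17s (window 1): ALLOW
  req#3 t=18s (window 1): ALLOW
  req#4 t=19s (window 1): DENY
  req#5 t=19s (window 1): DENY
  req#6 t=20s (window 1): DENY
  req#7 t=21s (window 1): DENY
  req#8 t=21s (window 1): DENY

Allowed counts by window: 3

Answer: 3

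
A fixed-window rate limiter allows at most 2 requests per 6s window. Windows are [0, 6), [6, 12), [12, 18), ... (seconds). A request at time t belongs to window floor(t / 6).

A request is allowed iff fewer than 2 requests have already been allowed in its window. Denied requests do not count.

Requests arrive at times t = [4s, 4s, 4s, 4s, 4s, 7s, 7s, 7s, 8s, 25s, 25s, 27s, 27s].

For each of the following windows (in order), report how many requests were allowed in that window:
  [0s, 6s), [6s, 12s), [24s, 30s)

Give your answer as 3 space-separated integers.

Processing requests:
  req#1 t=4s (window 0): ALLOW
  req#2 t=4s (window 0): ALLOW
  req#3 t=4s (window 0): DENY
  req#4 t=4s (window 0): DENY
  req#5 t=4s (window 0): DENY
  req#6 t=7s (window 1): ALLOW
  req#7 t=7s (window 1): ALLOW
  req#8 t=7s (window 1): DENY
  req#9 t=8s (window 1): DENY
  req#10 t=25s (window 4): ALLOW
  req#11 t=25s (window 4): ALLOW
  req#12 t=27s (window 4): DENY
  req#13 t=27s (window 4): DENY

Allowed counts by window: 2 2 2

Answer: 2 2 2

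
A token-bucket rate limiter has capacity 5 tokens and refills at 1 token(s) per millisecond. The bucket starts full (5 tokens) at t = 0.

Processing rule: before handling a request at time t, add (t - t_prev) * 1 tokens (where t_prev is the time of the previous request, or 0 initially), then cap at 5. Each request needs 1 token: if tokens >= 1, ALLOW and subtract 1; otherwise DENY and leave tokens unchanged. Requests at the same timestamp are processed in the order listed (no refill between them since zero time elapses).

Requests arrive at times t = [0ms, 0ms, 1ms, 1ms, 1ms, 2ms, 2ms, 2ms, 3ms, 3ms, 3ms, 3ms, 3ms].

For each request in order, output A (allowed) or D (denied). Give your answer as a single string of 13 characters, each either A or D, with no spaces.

Simulating step by step:
  req#1 t=0ms: ALLOW
  req#2 t=0ms: ALLOW
  req#3 t=1ms: ALLOW
  req#4 t=1ms: ALLOW
  req#5 t=1ms: ALLOW
  req#6 t=2ms: ALLOW
  req#7 t=2ms: ALLOW
  req#8 t=2ms: DENY
  req#9 t=3ms: ALLOW
  req#10 t=3ms: DENY
  req#11 t=3ms: DENY
  req#12 t=3ms: DENY
  req#13 t=3ms: DENY

Answer: AAAAAAADADDDD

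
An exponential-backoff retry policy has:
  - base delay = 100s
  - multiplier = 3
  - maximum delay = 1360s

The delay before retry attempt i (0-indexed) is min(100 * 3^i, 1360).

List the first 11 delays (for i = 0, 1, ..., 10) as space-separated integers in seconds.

Computing each delay:
  i=0: min(100*3^0, 1360) = 100
  i=1: min(100*3^1, 1360) = 300
  i=2: min(100*3^2, 1360) = 900
  i=3: min(100*3^3, 1360) = 1360
  i=4: min(100*3^4, 1360) = 1360
  i=5: min(100*3^5, 1360) = 1360
  i=6: min(100*3^6, 1360) = 1360
  i=7: min(100*3^7, 1360) = 1360
  i=8: min(100*3^8, 1360) = 1360
  i=9: min(100*3^9, 1360) = 1360
  i=10: min(100*3^10, 1360) = 1360

Answer: 100 300 900 1360 1360 1360 1360 1360 1360 1360 1360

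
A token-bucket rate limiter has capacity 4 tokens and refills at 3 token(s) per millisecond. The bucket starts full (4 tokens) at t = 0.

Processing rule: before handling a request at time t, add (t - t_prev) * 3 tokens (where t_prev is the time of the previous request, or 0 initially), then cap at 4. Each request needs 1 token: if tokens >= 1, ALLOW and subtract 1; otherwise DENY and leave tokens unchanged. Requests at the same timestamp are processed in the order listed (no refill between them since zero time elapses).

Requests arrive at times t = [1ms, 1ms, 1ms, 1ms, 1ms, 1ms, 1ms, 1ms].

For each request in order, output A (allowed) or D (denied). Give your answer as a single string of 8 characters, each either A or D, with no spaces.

Simulating step by step:
  req#1 t=1ms: ALLOW
  req#2 t=1ms: ALLOW
  req#3 t=1ms: ALLOW
  req#4 t=1ms: ALLOW
  req#5 t=1ms: DENY
  req#6 t=1ms: DENY
  req#7 t=1ms: DENY
  req#8 t=1ms: DENY

Answer: AAAADDDD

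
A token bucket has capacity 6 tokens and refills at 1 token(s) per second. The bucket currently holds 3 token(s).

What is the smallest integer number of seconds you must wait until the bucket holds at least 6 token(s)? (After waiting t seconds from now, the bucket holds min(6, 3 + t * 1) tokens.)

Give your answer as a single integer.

Need 3 + t * 1 >= 6, so t >= 3/1.
Smallest integer t = ceil(3/1) = 3.

Answer: 3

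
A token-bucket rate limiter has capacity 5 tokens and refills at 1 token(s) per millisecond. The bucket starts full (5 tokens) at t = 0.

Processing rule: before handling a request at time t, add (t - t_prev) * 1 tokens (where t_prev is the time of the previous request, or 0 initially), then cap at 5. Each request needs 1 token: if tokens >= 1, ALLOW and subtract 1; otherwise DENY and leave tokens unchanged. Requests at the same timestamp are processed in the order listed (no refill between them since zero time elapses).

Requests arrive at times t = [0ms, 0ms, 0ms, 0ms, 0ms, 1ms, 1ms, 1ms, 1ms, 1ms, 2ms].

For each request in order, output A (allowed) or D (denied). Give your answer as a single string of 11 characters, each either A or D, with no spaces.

Simulating step by step:
  req#1 t=0ms: ALLOW
  req#2 t=0ms: ALLOW
  req#3 t=0ms: ALLOW
  req#4 t=0ms: ALLOW
  req#5 t=0ms: ALLOW
  req#6 t=1ms: ALLOW
  req#7 t=1ms: DENY
  req#8 t=1ms: DENY
  req#9 t=1ms: DENY
  req#10 t=1ms: DENY
  req#11 t=2ms: ALLOW

Answer: AAAAAADDDDA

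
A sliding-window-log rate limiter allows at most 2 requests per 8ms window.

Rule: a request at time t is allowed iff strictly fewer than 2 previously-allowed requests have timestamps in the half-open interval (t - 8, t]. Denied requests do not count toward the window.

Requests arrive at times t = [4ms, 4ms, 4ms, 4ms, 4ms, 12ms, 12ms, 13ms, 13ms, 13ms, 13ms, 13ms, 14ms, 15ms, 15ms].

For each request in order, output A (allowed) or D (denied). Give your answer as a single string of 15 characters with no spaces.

Tracking allowed requests in the window:
  req#1 t=4ms: ALLOW
  req#2 t=4ms: ALLOW
  req#3 t=4ms: DENY
  req#4 t=4ms: DENY
  req#5 t=4ms: DENY
  req#6 t=12ms: ALLOW
  req#7 t=12ms: ALLOW
  req#8 t=13ms: DENY
  req#9 t=13ms: DENY
  req#10 t=13ms: DENY
  req#11 t=13ms: DENY
  req#12 t=13ms: DENY
  req#13 t=14ms: DENY
  req#14 t=15ms: DENY
  req#15 t=15ms: DENY

Answer: AADDDAADDDDDDDD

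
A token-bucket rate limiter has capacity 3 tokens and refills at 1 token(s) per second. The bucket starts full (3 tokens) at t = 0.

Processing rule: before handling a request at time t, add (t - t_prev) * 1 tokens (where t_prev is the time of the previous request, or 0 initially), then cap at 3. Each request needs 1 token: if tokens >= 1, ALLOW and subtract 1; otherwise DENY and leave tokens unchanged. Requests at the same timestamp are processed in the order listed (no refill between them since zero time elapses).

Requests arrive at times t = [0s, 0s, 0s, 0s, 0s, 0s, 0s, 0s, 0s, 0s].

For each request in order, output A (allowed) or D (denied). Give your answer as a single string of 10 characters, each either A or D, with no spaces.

Simulating step by step:
  req#1 t=0s: ALLOW
  req#2 t=0s: ALLOW
  req#3 t=0s: ALLOW
  req#4 t=0s: DENY
  req#5 t=0s: DENY
  req#6 t=0s: DENY
  req#7 t=0s: DENY
  req#8 t=0s: DENY
  req#9 t=0s: DENY
  req#10 t=0s: DENY

Answer: AAADDDDDDD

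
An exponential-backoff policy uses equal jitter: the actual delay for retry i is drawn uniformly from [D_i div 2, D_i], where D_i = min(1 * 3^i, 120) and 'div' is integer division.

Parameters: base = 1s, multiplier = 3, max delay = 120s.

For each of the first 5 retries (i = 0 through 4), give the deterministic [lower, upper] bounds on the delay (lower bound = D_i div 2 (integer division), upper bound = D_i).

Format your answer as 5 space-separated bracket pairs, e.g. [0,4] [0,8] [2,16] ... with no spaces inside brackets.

Answer: [0,1] [1,3] [4,9] [13,27] [40,81]

Derivation:
Computing bounds per retry:
  i=0: D_i=min(1*3^0,120)=1, bounds=[0,1]
  i=1: D_i=min(1*3^1,120)=3, bounds=[1,3]
  i=2: D_i=min(1*3^2,120)=9, bounds=[4,9]
  i=3: D_i=min(1*3^3,120)=27, bounds=[13,27]
  i=4: D_i=min(1*3^4,120)=81, bounds=[40,81]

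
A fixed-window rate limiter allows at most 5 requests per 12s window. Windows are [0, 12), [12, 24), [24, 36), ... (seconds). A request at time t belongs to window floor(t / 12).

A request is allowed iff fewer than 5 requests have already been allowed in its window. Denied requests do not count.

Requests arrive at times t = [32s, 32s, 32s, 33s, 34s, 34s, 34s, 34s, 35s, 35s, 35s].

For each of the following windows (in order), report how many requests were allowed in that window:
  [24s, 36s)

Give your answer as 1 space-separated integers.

Answer: 5

Derivation:
Processing requests:
  req#1 t=32s (window 2): ALLOW
  req#2 t=32s (window 2): ALLOW
  req#3 t=32s (window 2): ALLOW
  req#4 t=33s (window 2): ALLOW
  req#5 t=34s (window 2): ALLOW
  req#6 t=34s (window 2): DENY
  req#7 t=34s (window 2): DENY
  req#8 t=34s (window 2): DENY
  req#9 t=35s (window 2): DENY
  req#10 t=35s (window 2): DENY
  req#11 t=35s (window 2): DENY

Allowed counts by window: 5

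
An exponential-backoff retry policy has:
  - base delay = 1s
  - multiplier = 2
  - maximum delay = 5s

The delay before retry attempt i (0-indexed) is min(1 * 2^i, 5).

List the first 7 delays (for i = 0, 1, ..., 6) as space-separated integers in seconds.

Computing each delay:
  i=0: min(1*2^0, 5) = 1
  i=1: min(1*2^1, 5) = 2
  i=2: min(1*2^2, 5) = 4
  i=3: min(1*2^3, 5) = 5
  i=4: min(1*2^4, 5) = 5
  i=5: min(1*2^5, 5) = 5
  i=6: min(1*2^6, 5) = 5

Answer: 1 2 4 5 5 5 5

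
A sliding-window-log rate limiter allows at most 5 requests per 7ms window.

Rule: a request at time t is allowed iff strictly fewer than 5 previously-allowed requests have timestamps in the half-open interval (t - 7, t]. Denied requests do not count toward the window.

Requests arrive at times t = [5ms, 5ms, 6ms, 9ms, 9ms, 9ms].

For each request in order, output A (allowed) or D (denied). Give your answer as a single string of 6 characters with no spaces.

Answer: AAAAAD

Derivation:
Tracking allowed requests in the window:
  req#1 t=5ms: ALLOW
  req#2 t=5ms: ALLOW
  req#3 t=6ms: ALLOW
  req#4 t=9ms: ALLOW
  req#5 t=9ms: ALLOW
  req#6 t=9ms: DENY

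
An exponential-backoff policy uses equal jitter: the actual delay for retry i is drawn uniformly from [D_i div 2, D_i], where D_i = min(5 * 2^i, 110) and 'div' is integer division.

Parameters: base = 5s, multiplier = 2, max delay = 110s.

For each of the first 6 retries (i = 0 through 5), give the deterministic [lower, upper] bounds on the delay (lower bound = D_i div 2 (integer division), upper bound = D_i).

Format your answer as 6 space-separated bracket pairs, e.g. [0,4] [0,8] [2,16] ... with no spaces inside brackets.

Answer: [2,5] [5,10] [10,20] [20,40] [40,80] [55,110]

Derivation:
Computing bounds per retry:
  i=0: D_i=min(5*2^0,110)=5, bounds=[2,5]
  i=1: D_i=min(5*2^1,110)=10, bounds=[5,10]
  i=2: D_i=min(5*2^2,110)=20, bounds=[10,20]
  i=3: D_i=min(5*2^3,110)=40, bounds=[20,40]
  i=4: D_i=min(5*2^4,110)=80, bounds=[40,80]
  i=5: D_i=min(5*2^5,110)=110, bounds=[55,110]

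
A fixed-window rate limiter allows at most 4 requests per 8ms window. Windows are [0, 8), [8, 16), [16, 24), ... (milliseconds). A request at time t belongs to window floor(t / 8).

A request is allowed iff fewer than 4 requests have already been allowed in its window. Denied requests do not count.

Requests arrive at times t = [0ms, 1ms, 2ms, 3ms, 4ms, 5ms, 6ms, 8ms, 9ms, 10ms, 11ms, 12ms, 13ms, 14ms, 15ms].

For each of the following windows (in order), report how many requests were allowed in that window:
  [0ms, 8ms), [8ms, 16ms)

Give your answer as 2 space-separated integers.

Answer: 4 4

Derivation:
Processing requests:
  req#1 t=0ms (window 0): ALLOW
  req#2 t=1ms (window 0): ALLOW
  req#3 t=2ms (window 0): ALLOW
  req#4 t=3ms (window 0): ALLOW
  req#5 t=4ms (window 0): DENY
  req#6 t=5ms (window 0): DENY
  req#7 t=6ms (window 0): DENY
  req#8 t=8ms (window 1): ALLOW
  req#9 t=9ms (window 1): ALLOW
  req#10 t=10ms (window 1): ALLOW
  req#11 t=11ms (window 1): ALLOW
  req#12 t=12ms (window 1): DENY
  req#13 t=13ms (window 1): DENY
  req#14 t=14ms (window 1): DENY
  req#15 t=15ms (window 1): DENY

Allowed counts by window: 4 4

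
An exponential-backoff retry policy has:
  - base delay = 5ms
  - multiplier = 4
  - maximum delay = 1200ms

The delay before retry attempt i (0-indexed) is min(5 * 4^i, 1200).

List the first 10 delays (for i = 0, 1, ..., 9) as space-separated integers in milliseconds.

Computing each delay:
  i=0: min(5*4^0, 1200) = 5
  i=1: min(5*4^1, 1200) = 20
  i=2: min(5*4^2, 1200) = 80
  i=3: min(5*4^3, 1200) = 320
  i=4: min(5*4^4, 1200) = 1200
  i=5: min(5*4^5, 1200) = 1200
  i=6: min(5*4^6, 1200) = 1200
  i=7: min(5*4^7, 1200) = 1200
  i=8: min(5*4^8, 1200) = 1200
  i=9: min(5*4^9, 1200) = 1200

Answer: 5 20 80 320 1200 1200 1200 1200 1200 1200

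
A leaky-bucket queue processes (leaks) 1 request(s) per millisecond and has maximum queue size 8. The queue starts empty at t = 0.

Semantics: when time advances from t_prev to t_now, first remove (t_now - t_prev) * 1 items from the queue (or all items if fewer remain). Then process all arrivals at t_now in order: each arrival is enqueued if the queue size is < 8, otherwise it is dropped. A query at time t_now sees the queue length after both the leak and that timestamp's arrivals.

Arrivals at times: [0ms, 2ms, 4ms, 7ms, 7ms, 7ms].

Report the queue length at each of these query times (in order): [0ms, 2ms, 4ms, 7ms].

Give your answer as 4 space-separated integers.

Answer: 1 1 1 3

Derivation:
Queue lengths at query times:
  query t=0ms: backlog = 1
  query t=2ms: backlog = 1
  query t=4ms: backlog = 1
  query t=7ms: backlog = 3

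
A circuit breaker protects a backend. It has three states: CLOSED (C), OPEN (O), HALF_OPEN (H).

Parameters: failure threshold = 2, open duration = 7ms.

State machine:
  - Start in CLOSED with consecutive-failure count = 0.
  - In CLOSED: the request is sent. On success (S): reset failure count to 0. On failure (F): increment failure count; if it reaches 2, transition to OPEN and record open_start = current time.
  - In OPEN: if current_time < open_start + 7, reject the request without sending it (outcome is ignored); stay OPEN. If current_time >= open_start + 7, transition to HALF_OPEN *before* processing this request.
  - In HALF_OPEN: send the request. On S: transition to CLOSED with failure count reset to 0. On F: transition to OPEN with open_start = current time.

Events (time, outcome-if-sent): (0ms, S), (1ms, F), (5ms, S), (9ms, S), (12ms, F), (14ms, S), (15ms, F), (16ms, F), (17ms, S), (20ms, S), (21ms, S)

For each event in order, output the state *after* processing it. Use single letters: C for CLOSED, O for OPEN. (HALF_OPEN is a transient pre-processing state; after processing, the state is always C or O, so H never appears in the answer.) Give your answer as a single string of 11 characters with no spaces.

Answer: CCCCCCCOOOO

Derivation:
State after each event:
  event#1 t=0ms outcome=S: state=CLOSED
  event#2 t=1ms outcome=F: state=CLOSED
  event#3 t=5ms outcome=S: state=CLOSED
  event#4 t=9ms outcome=S: state=CLOSED
  event#5 t=12ms outcome=F: state=CLOSED
  event#6 t=14ms outcome=S: state=CLOSED
  event#7 t=15ms outcome=F: state=CLOSED
  event#8 t=16ms outcome=F: state=OPEN
  event#9 t=17ms outcome=S: state=OPEN
  event#10 t=20ms outcome=S: state=OPEN
  event#11 t=21ms outcome=S: state=OPEN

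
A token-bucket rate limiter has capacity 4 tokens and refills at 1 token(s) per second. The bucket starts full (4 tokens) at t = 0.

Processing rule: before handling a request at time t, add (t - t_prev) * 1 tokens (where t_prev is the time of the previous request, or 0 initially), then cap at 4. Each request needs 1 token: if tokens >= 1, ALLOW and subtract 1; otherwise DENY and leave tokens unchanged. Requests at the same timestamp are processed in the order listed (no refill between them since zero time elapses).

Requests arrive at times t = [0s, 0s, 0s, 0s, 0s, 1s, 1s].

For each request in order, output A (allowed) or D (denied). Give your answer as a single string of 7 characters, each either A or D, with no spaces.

Answer: AAAADAD

Derivation:
Simulating step by step:
  req#1 t=0s: ALLOW
  req#2 t=0s: ALLOW
  req#3 t=0s: ALLOW
  req#4 t=0s: ALLOW
  req#5 t=0s: DENY
  req#6 t=1s: ALLOW
  req#7 t=1s: DENY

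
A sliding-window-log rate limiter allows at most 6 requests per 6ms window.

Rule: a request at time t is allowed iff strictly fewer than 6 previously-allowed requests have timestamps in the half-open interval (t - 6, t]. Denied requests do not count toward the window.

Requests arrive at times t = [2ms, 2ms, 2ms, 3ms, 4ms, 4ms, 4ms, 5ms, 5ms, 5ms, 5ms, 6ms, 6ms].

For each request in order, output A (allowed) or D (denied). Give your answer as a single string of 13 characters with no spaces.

Tracking allowed requests in the window:
  req#1 t=2ms: ALLOW
  req#2 t=2ms: ALLOW
  req#3 t=2ms: ALLOW
  req#4 t=3ms: ALLOW
  req#5 t=4ms: ALLOW
  req#6 t=4ms: ALLOW
  req#7 t=4ms: DENY
  req#8 t=5ms: DENY
  req#9 t=5ms: DENY
  req#10 t=5ms: DENY
  req#11 t=5ms: DENY
  req#12 t=6ms: DENY
  req#13 t=6ms: DENY

Answer: AAAAAADDDDDDD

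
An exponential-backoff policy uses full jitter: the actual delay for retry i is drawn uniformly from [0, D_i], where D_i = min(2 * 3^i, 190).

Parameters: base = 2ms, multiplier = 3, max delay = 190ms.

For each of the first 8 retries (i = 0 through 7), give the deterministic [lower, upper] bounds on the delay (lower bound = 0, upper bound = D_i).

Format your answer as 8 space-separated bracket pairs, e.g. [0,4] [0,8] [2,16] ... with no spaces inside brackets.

Answer: [0,2] [0,6] [0,18] [0,54] [0,162] [0,190] [0,190] [0,190]

Derivation:
Computing bounds per retry:
  i=0: D_i=min(2*3^0,190)=2, bounds=[0,2]
  i=1: D_i=min(2*3^1,190)=6, bounds=[0,6]
  i=2: D_i=min(2*3^2,190)=18, bounds=[0,18]
  i=3: D_i=min(2*3^3,190)=54, bounds=[0,54]
  i=4: D_i=min(2*3^4,190)=162, bounds=[0,162]
  i=5: D_i=min(2*3^5,190)=190, bounds=[0,190]
  i=6: D_i=min(2*3^6,190)=190, bounds=[0,190]
  i=7: D_i=min(2*3^7,190)=190, bounds=[0,190]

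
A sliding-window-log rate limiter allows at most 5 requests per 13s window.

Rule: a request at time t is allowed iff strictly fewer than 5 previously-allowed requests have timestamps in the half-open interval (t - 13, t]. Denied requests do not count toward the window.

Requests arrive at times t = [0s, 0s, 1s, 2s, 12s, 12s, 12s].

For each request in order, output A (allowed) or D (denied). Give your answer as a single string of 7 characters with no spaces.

Answer: AAAAADD

Derivation:
Tracking allowed requests in the window:
  req#1 t=0s: ALLOW
  req#2 t=0s: ALLOW
  req#3 t=1s: ALLOW
  req#4 t=2s: ALLOW
  req#5 t=12s: ALLOW
  req#6 t=12s: DENY
  req#7 t=12s: DENY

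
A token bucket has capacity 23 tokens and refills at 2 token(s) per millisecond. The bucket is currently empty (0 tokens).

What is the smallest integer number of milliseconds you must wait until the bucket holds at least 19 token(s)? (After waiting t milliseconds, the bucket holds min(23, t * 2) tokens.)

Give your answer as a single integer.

Answer: 10

Derivation:
Need t * 2 >= 19, so t >= 19/2.
Smallest integer t = ceil(19/2) = 10.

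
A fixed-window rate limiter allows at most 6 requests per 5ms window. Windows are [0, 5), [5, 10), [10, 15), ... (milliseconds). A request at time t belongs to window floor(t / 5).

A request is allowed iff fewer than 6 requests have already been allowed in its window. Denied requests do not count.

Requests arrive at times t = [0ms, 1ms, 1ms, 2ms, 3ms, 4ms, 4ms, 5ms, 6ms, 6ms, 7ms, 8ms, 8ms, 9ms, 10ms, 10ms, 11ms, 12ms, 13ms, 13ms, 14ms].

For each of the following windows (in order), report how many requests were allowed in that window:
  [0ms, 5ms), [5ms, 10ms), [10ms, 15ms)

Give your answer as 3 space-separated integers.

Processing requests:
  req#1 t=0ms (window 0): ALLOW
  req#2 t=1ms (window 0): ALLOW
  req#3 t=1ms (window 0): ALLOW
  req#4 t=2ms (window 0): ALLOW
  req#5 t=3ms (window 0): ALLOW
  req#6 t=4ms (window 0): ALLOW
  req#7 t=4ms (window 0): DENY
  req#8 t=5ms (window 1): ALLOW
  req#9 t=6ms (window 1): ALLOW
  req#10 t=6ms (window 1): ALLOW
  req#11 t=7ms (window 1): ALLOW
  req#12 t=8ms (window 1): ALLOW
  req#13 t=8ms (window 1): ALLOW
  req#14 t=9ms (window 1): DENY
  req#15 t=10ms (window 2): ALLOW
  req#16 t=10ms (window 2): ALLOW
  req#17 t=11ms (window 2): ALLOW
  req#18 t=12ms (window 2): ALLOW
  req#19 t=13ms (window 2): ALLOW
  req#20 t=13ms (window 2): ALLOW
  req#21 t=14ms (window 2): DENY

Allowed counts by window: 6 6 6

Answer: 6 6 6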